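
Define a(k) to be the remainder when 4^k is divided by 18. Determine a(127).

4

We have a(1) = 4; a(2) = 16; a(3) = 10; a(4) = 4.
The sequence repeats with period 3.
So a(127) = a(1 + ((127-1) mod 3)) = a(1) = 4.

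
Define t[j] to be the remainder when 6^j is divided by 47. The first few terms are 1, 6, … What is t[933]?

34

We have t[0] = 1,  t[1] = 6,  t[2] = 36,  t[3] = 28,  t[4] = 27,  t[5] = 21,  t[6] = 32,  t[7] = 4,  t[8] = 24,  t[9] = 3,  t[10] = 18,  t[11] = 14,  t[12] = 37,  t[13] = 34,  t[14] = 16,  t[15] = 2,  t[16] = 12,  t[17] = 25,  t[18] = 9,  t[19] = 7,  t[20] = 42,  t[21] = 17,  t[22] = 8,  t[23] = 1.
The sequence repeats with period 23.
So t[933] = t[0 + ((933-0) mod 23)] = t[13] = 34.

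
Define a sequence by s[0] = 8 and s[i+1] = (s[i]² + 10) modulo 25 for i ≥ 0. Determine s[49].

s[0] = 8, s[1] = 24, s[2] = 11, s[3] = 6, s[4] = 21, s[5] = 1, s[6] = 11.
Since s[6] = s[2] = 11, the sequence is eventually periodic: after a pre-period of length 2 it cycles with period 4.
For i ≥ 2, s[i] depends only on (i - 2) mod 4. (49 - 2) mod 4 = 3, so s[49] = s[5] = 1.

1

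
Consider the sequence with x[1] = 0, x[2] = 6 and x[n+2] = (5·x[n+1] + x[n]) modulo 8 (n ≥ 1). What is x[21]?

x[1] = 0, x[2] = 6, x[3] = 6, x[4] = 4, x[5] = 2, x[6] = 6, x[7] = 0, x[8] = 6.
Since (x[7], x[8]) = (x[1], x[2]) = (0, 6) (two consecutive terms determine the rest), the sequence is periodic with period 6.
(21 - 1) mod 6 = 2, so x[21] = x[3] = 6.

6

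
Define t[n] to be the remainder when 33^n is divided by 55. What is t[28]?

Listing terms: t[1] = 33,  t[2] = 44,  t[3] = 22,  t[4] = 11,  t[5] = 33.
The sequence repeats with period 4.
(28 - 1) mod 4 = 3, so t[28] = t[4] = 11.

11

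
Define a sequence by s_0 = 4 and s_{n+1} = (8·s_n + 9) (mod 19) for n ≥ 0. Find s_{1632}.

4

s_0 = 4; s_1 = 3; s_2 = 14; s_3 = 7; s_4 = 8; s_5 = 16; s_6 = 4.
The sequence repeats with period 6.
(1632 - 0) mod 6 = 0, so s_{1632} = s_0 = 4.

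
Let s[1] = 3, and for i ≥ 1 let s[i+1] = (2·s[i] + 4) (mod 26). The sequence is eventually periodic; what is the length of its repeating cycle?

We have s[1] = 3, s[2] = 10, s[3] = 24, s[4] = 0, s[5] = 4, s[6] = 12, s[7] = 2, s[8] = 8, s[9] = 20, s[10] = 18, s[11] = 14, s[12] = 6, s[13] = 16, s[14] = 10.
Since s[14] = s[2] = 10, the sequence is eventually periodic: after a pre-period of length 1 it cycles with period 12.

12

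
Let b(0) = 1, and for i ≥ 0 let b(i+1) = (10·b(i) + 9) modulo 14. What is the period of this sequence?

Computing terms: b(0) = 1,  b(1) = 5,  b(2) = 3,  b(3) = 11,  b(4) = 7,  b(5) = 9,  b(6) = 1.
Since b(6) = b(0) = 1, the sequence is periodic with period 6.

6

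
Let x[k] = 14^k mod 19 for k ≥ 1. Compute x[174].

We have x[1] = 14,  x[2] = 6,  x[3] = 8,  x[4] = 17,  x[5] = 10,  x[6] = 7,  x[7] = 3,  x[8] = 4,  x[9] = 18,  x[10] = 5,  x[11] = 13,  x[12] = 11,  x[13] = 2,  x[14] = 9,  x[15] = 12,  x[16] = 16,  x[17] = 15,  x[18] = 1,  x[19] = 14.
The sequence repeats with period 18.
(174 - 1) mod 18 = 11, so x[174] = x[12] = 11.

11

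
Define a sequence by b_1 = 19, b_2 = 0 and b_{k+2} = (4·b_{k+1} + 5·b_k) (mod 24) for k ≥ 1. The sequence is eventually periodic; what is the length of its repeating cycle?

12

We have b_1 = 19,  b_2 = 0,  b_3 = 23,  b_4 = 20,  b_5 = 3,  b_6 = 16,  b_7 = 7,  b_8 = 12,  b_9 = 11,  b_{10} = 8,  b_{11} = 15,  b_{12} = 4,  b_{13} = 19,  b_{14} = 0.
The sequence repeats with period 12.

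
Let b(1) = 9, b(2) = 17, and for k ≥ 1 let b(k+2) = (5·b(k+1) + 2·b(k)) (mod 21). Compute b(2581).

Computing terms: b(1) = 9,  b(2) = 17,  b(3) = 19,  b(4) = 3,  b(5) = 11,  b(6) = 19,  b(7) = 12,  b(8) = 14,  b(9) = 10,  b(10) = 15,  b(11) = 11,  b(12) = 1,  b(13) = 6,  b(14) = 11,  b(15) = 4,  b(16) = 0,  b(17) = 8,  b(18) = 19,  b(19) = 6,  b(20) = 5,  b(21) = 16,  b(22) = 6,  b(23) = 20,  b(24) = 7,  b(25) = 12,  b(26) = 11,  b(27) = 16,  b(28) = 18,  b(29) = 17,  b(30) = 16,  b(31) = 9,  b(32) = 14,  b(33) = 4,  b(34) = 6,  b(35) = 17,  b(36) = 13,  b(37) = 15,  b(38) = 17,  b(39) = 10,  b(40) = 0,  b(41) = 20,  b(42) = 16,  b(43) = 15,  b(44) = 2,  b(45) = 19,  b(46) = 15,  b(47) = 8,  b(48) = 7,  b(49) = 9,  b(50) = 17.
Since (b(49), b(50)) = (b(1), b(2)) = (9, 17) (two consecutive terms determine the rest), the sequence is periodic with period 48.
So b(2581) = b(1 + ((2581-1) mod 48)) = b(37) = 15.

15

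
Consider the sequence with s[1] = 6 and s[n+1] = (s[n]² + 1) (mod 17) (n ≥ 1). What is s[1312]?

We have s[1] = 6; s[2] = 3; s[3] = 10; s[4] = 16; s[5] = 2; s[6] = 5; s[7] = 9; s[8] = 14; s[9] = 10.
Since s[9] = s[3] = 10, the sequence is eventually periodic: after a pre-period of length 2 it cycles with period 6.
For n ≥ 3, s[n] depends only on (n - 3) mod 6. (1312 - 3) mod 6 = 1, so s[1312] = s[4] = 16.

16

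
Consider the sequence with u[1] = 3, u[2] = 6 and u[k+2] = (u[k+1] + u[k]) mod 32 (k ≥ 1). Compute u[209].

Computing terms: u[1] = 3,  u[2] = 6,  u[3] = 9,  u[4] = 15,  u[5] = 24,  u[6] = 7,  u[7] = 31,  u[8] = 6,  u[9] = 5,  u[10] = 11,  u[11] = 16,  u[12] = 27,  u[13] = 11,  u[14] = 6,  u[15] = 17,  u[16] = 23,  u[17] = 8,  u[18] = 31,  u[19] = 7,  u[20] = 6,  u[21] = 13,  u[22] = 19,  u[23] = 0,  u[24] = 19,  u[25] = 19,  u[26] = 6,  u[27] = 25,  u[28] = 31,  u[29] = 24,  u[30] = 23,  u[31] = 15,  u[32] = 6,  u[33] = 21,  u[34] = 27,  u[35] = 16,  u[36] = 11,  u[37] = 27,  u[38] = 6,  u[39] = 1,  u[40] = 7,  u[41] = 8,  u[42] = 15,  u[43] = 23,  u[44] = 6,  u[45] = 29,  u[46] = 3,  u[47] = 0,  u[48] = 3,  u[49] = 3,  u[50] = 6.
Since (u[49], u[50]) = (u[1], u[2]) = (3, 6) (two consecutive terms determine the rest), the sequence is periodic with period 48.
So u[209] = u[1 + ((209-1) mod 48)] = u[17] = 8.

8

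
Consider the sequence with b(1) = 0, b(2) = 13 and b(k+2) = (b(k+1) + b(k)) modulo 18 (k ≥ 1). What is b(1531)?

4

We have b(1) = 0,  b(2) = 13,  b(3) = 13,  b(4) = 8,  b(5) = 3,  b(6) = 11,  b(7) = 14,  b(8) = 7,  b(9) = 3,  b(10) = 10,  b(11) = 13,  b(12) = 5,  b(13) = 0,  b(14) = 5,  b(15) = 5,  b(16) = 10,  b(17) = 15,  b(18) = 7,  b(19) = 4,  b(20) = 11,  b(21) = 15,  b(22) = 8,  b(23) = 5,  b(24) = 13,  b(25) = 0,  b(26) = 13.
The sequence repeats with period 24.
So b(1531) = b(1 + ((1531-1) mod 24)) = b(19) = 4.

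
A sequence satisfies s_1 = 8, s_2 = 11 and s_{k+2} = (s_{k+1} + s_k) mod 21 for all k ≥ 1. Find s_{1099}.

Listing terms: s_1 = 8,  s_2 = 11,  s_3 = 19,  s_4 = 9,  s_5 = 7,  s_6 = 16,  s_7 = 2,  s_8 = 18,  s_9 = 20,  s_{10} = 17,  s_{11} = 16,  s_{12} = 12,  s_{13} = 7,  s_{14} = 19,  s_{15} = 5,  s_{16} = 3,  s_{17} = 8,  s_{18} = 11.
The sequence repeats with period 16.
So s_{1099} = s_{1 + ((1099-1) mod 16)} = s_{11} = 16.

16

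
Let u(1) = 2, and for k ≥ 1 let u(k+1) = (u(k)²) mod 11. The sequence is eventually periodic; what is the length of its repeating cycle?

Computing terms: u(1) = 2, u(2) = 4, u(3) = 5, u(4) = 3, u(5) = 9, u(6) = 4.
Since u(6) = u(2) = 4, the sequence is eventually periodic: after a pre-period of length 1 it cycles with period 4.

4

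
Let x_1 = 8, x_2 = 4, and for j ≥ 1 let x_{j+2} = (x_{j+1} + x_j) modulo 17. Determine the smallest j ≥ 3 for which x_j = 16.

x_1 = 8; x_2 = 4; x_3 = 12; x_4 = 16; x_5 = 11; x_6 = 10; x_7 = 4; x_8 = 14; x_9 = 1; x_{10} = 15; x_{11} = 16; x_{12} = 14; x_{13} = 13; x_{14} = 10; x_{15} = 6; x_{16} = 16; x_{17} = 5; x_{18} = 4; x_{19} = 9; x_{20} = 13; x_{21} = 5; x_{22} = 1; x_{23} = 6; x_{24} = 7; x_{25} = 13; x_{26} = 3; x_{27} = 16; x_{28} = 2; x_{29} = 1; x_{30} = 3; x_{31} = 4; x_{32} = 7; x_{33} = 11; x_{34} = 1; x_{35} = 12; x_{36} = 13; x_{37} = 8; x_{38} = 4.
Since (x_{37}, x_{38}) = (x_1, x_2) = (8, 4) (two consecutive terms determine the rest), the sequence is periodic with period 36.
The value 16 first appears (with j ≥ 3) at x_4.

4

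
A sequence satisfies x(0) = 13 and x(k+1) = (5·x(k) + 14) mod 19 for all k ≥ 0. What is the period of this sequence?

9

Computing terms: x(0) = 13, x(1) = 3, x(2) = 10, x(3) = 7, x(4) = 11, x(5) = 12, x(6) = 17, x(7) = 4, x(8) = 15, x(9) = 13.
Since x(9) = x(0) = 13, the sequence is periodic with period 9.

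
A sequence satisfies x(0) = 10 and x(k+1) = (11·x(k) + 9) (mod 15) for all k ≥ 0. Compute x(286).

Computing terms: x(0) = 10,  x(1) = 14,  x(2) = 13,  x(3) = 2,  x(4) = 1,  x(5) = 5,  x(6) = 4,  x(7) = 8,  x(8) = 7,  x(9) = 11,  x(10) = 10.
The sequence repeats with period 10.
(286 - 0) mod 10 = 6, so x(286) = x(6) = 4.

4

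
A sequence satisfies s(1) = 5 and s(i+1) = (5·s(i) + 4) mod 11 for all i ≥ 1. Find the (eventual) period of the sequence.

5

s(1) = 5; s(2) = 7; s(3) = 6; s(4) = 1; s(5) = 9; s(6) = 5.
Since s(6) = s(1) = 5, the sequence is periodic with period 5.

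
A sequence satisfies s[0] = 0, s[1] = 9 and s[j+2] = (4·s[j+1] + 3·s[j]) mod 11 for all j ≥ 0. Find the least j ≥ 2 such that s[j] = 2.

11

We have s[0] = 0,  s[1] = 9,  s[2] = 3,  s[3] = 6,  s[4] = 0,  s[5] = 7,  s[6] = 6,  s[7] = 1,  s[8] = 0,  s[9] = 3,  s[10] = 1,  s[11] = 2,  s[12] = 0,  s[13] = 6,  s[14] = 2,  s[15] = 4,  s[16] = 0,  s[17] = 1,  s[18] = 4,  s[19] = 8,  s[20] = 0,  s[21] = 2,  s[22] = 8,  s[23] = 5,  s[24] = 0,  s[25] = 4,  s[26] = 5,  s[27] = 10,  s[28] = 0,  s[29] = 8,  s[30] = 10,  s[31] = 9,  s[32] = 0,  s[33] = 5,  s[34] = 9,  s[35] = 7,  s[36] = 0,  s[37] = 10,  s[38] = 7,  s[39] = 3,  s[40] = 0,  s[41] = 9.
Since (s[40], s[41]) = (s[0], s[1]) = (0, 9) (two consecutive terms determine the rest), the sequence is periodic with period 40.
The value 2 first appears (with j ≥ 2) at s[11].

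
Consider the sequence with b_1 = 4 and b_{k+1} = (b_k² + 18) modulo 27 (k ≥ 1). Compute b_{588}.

We have b_1 = 4; b_2 = 7; b_3 = 13; b_4 = 25; b_5 = 22; b_6 = 16; b_7 = 4.
Since b_7 = b_1 = 4, the sequence is periodic with period 6.
(588 - 1) mod 6 = 5, so b_{588} = b_6 = 16.

16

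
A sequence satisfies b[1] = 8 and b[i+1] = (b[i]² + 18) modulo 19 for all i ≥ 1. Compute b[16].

8

Listing terms: b[1] = 8, b[2] = 6, b[3] = 16, b[4] = 8.
The sequence repeats with period 3.
So b[16] = b[1 + ((16-1) mod 3)] = b[1] = 8.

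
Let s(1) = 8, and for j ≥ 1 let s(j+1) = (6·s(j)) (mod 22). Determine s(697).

s(1) = 8, s(2) = 4, s(3) = 2, s(4) = 12, s(5) = 6, s(6) = 14, s(7) = 18, s(8) = 20, s(9) = 10, s(10) = 16, s(11) = 8.
Since s(11) = s(1) = 8, the sequence is periodic with period 10.
So s(697) = s(1 + ((697-1) mod 10)) = s(7) = 18.

18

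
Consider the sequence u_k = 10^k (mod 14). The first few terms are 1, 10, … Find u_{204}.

8

Listing terms: u_0 = 1,  u_1 = 10,  u_2 = 2,  u_3 = 6,  u_4 = 4,  u_5 = 12,  u_6 = 8,  u_7 = 10.
Since u_7 = u_1 = 10, the sequence is eventually periodic: after a pre-period of length 1 it cycles with period 6.
For k ≥ 1, u_k depends only on (k - 1) mod 6. (204 - 1) mod 6 = 5, so u_{204} = u_6 = 8.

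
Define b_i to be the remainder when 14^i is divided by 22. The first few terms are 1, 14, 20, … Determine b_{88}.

Listing terms: b_0 = 1, b_1 = 14, b_2 = 20, b_3 = 16, b_4 = 4, b_5 = 12, b_6 = 14.
Since b_6 = b_1 = 14, the sequence is eventually periodic: after a pre-period of length 1 it cycles with period 5.
For i ≥ 1, b_i depends only on (i - 1) mod 5. (88 - 1) mod 5 = 2, so b_{88} = b_3 = 16.

16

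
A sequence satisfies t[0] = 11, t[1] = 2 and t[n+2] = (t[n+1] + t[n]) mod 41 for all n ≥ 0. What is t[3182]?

Listing terms: t[0] = 11, t[1] = 2, t[2] = 13, t[3] = 15, t[4] = 28, t[5] = 2, t[6] = 30, t[7] = 32, t[8] = 21, t[9] = 12, t[10] = 33, t[11] = 4, t[12] = 37, t[13] = 0, t[14] = 37, t[15] = 37, t[16] = 33, t[17] = 29, t[18] = 21, t[19] = 9, t[20] = 30, t[21] = 39, t[22] = 28, t[23] = 26, t[24] = 13, t[25] = 39, t[26] = 11, t[27] = 9, t[28] = 20, t[29] = 29, t[30] = 8, t[31] = 37, t[32] = 4, t[33] = 0, t[34] = 4, t[35] = 4, t[36] = 8, t[37] = 12, t[38] = 20, t[39] = 32, t[40] = 11, t[41] = 2.
Since (t[40], t[41]) = (t[0], t[1]) = (11, 2) (two consecutive terms determine the rest), the sequence is periodic with period 40.
So t[3182] = t[0 + ((3182-0) mod 40)] = t[22] = 28.

28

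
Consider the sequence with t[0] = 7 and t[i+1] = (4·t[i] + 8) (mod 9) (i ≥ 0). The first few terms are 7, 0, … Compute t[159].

1

t[0] = 7; t[1] = 0; t[2] = 8; t[3] = 4; t[4] = 6; t[5] = 5; t[6] = 1; t[7] = 3; t[8] = 2; t[9] = 7.
The sequence repeats with period 9.
(159 - 0) mod 9 = 6, so t[159] = t[6] = 1.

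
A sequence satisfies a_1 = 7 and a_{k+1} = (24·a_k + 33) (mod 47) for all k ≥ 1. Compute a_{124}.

5

Listing terms: a_1 = 7; a_2 = 13; a_3 = 16; a_4 = 41; a_5 = 30; a_6 = 1; a_7 = 10; a_8 = 38; a_9 = 5; a_{10} = 12; a_{11} = 39; a_{12} = 29; a_{13} = 24; a_{14} = 45; a_{15} = 32; a_{16} = 2; a_{17} = 34; a_{18} = 3; a_{19} = 11; a_{20} = 15; a_{21} = 17; a_{22} = 18; a_{23} = 42; a_{24} = 7.
Since a_{24} = a_1 = 7, the sequence is periodic with period 23.
So a_{124} = a_{1 + ((124-1) mod 23)} = a_9 = 5.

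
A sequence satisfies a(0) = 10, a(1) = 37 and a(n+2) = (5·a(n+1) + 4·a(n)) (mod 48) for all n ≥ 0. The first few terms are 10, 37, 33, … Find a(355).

25

Computing terms: a(0) = 10, a(1) = 37, a(2) = 33, a(3) = 25, a(4) = 17, a(5) = 41, a(6) = 33, a(7) = 41, a(8) = 1, a(9) = 25, a(10) = 33, a(11) = 25.
Since (a(10), a(11)) = (a(2), a(3)) = (33, 25) (two consecutive terms determine the rest), the sequence is eventually periodic: after a pre-period of length 2 it cycles with period 8.
For n ≥ 2, a(n) depends only on (n - 2) mod 8. (355 - 2) mod 8 = 1, so a(355) = a(3) = 25.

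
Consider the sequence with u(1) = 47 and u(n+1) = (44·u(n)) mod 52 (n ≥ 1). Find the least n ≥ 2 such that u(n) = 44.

Listing terms: u(1) = 47, u(2) = 40, u(3) = 44, u(4) = 12, u(5) = 8, u(6) = 40.
Since u(6) = u(2) = 40, the sequence is eventually periodic: after a pre-period of length 1 it cycles with period 4.
The value 44 first appears (with n ≥ 2) at u(3).

3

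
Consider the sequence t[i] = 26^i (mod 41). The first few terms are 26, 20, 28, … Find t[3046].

5

We have t[1] = 26, t[2] = 20, t[3] = 28, t[4] = 31, t[5] = 27, t[6] = 5, t[7] = 7, t[8] = 18, t[9] = 17, t[10] = 32, t[11] = 12, t[12] = 25, t[13] = 35, t[14] = 8, t[15] = 3, t[16] = 37, t[17] = 19, t[18] = 2, t[19] = 11, t[20] = 40, t[21] = 15, t[22] = 21, t[23] = 13, t[24] = 10, t[25] = 14, t[26] = 36, t[27] = 34, t[28] = 23, t[29] = 24, t[30] = 9, t[31] = 29, t[32] = 16, t[33] = 6, t[34] = 33, t[35] = 38, t[36] = 4, t[37] = 22, t[38] = 39, t[39] = 30, t[40] = 1, t[41] = 26.
Since t[41] = t[1] = 26, the sequence is periodic with period 40.
(3046 - 1) mod 40 = 5, so t[3046] = t[6] = 5.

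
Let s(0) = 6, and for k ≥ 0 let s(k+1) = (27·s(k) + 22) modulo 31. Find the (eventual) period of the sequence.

We have s(0) = 6,  s(1) = 29,  s(2) = 30,  s(3) = 26,  s(4) = 11,  s(5) = 9,  s(6) = 17,  s(7) = 16,  s(8) = 20,  s(9) = 4,  s(10) = 6.
Since s(10) = s(0) = 6, the sequence is periodic with period 10.

10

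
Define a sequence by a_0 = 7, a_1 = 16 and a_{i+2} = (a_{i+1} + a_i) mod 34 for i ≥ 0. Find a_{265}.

10

Listing terms: a_0 = 7,  a_1 = 16,  a_2 = 23,  a_3 = 5,  a_4 = 28,  a_5 = 33,  a_6 = 27,  a_7 = 26,  a_8 = 19,  a_9 = 11,  a_{10} = 30,  a_{11} = 7,  a_{12} = 3,  a_{13} = 10,  a_{14} = 13,  a_{15} = 23,  a_{16} = 2,  a_{17} = 25,  a_{18} = 27,  a_{19} = 18,  a_{20} = 11,  a_{21} = 29,  a_{22} = 6,  a_{23} = 1,  a_{24} = 7,  a_{25} = 8,  a_{26} = 15,  a_{27} = 23,  a_{28} = 4,  a_{29} = 27,  a_{30} = 31,  a_{31} = 24,  a_{32} = 21,  a_{33} = 11,  a_{34} = 32,  a_{35} = 9,  a_{36} = 7,  a_{37} = 16.
The sequence repeats with period 36.
(265 - 0) mod 36 = 13, so a_{265} = a_{13} = 10.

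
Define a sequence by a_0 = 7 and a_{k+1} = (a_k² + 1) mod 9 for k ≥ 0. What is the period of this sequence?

3

Listing terms: a_0 = 7; a_1 = 5; a_2 = 8; a_3 = 2; a_4 = 5.
Since a_4 = a_1 = 5, the sequence is eventually periodic: after a pre-period of length 1 it cycles with period 3.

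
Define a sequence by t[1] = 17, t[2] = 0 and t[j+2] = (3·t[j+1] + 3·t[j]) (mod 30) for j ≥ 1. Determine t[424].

3

Computing terms: t[1] = 17; t[2] = 0; t[3] = 21; t[4] = 3; t[5] = 12; t[6] = 15; t[7] = 21; t[8] = 18; t[9] = 27; t[10] = 15; t[11] = 6; t[12] = 3; t[13] = 27; t[14] = 0; t[15] = 21.
Since (t[14], t[15]) = (t[2], t[3]) = (0, 21) (two consecutive terms determine the rest), the sequence is eventually periodic: after a pre-period of length 1 it cycles with period 12.
For j ≥ 2, t[j] depends only on (j - 2) mod 12. (424 - 2) mod 12 = 2, so t[424] = t[4] = 3.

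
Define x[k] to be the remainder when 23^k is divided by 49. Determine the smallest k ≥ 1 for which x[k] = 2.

Listing terms: x[0] = 1,  x[1] = 23,  x[2] = 39,  x[3] = 15,  x[4] = 2,  x[5] = 46,  x[6] = 29,  x[7] = 30,  x[8] = 4,  x[9] = 43,  x[10] = 9,  x[11] = 11,  x[12] = 8,  x[13] = 37,  x[14] = 18,  x[15] = 22,  x[16] = 16,  x[17] = 25,  x[18] = 36,  x[19] = 44,  x[20] = 32,  x[21] = 1.
Since x[21] = x[0] = 1, the sequence is periodic with period 21.
The value 2 first appears (with k ≥ 1) at x[4].

4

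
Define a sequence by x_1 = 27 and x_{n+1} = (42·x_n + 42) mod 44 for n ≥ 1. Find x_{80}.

2

Computing terms: x_1 = 27; x_2 = 32; x_3 = 22; x_4 = 42; x_5 = 2; x_6 = 38; x_7 = 10; x_8 = 22.
Since x_8 = x_3 = 22, the sequence is eventually periodic: after a pre-period of length 2 it cycles with period 5.
For n ≥ 3, x_n depends only on (n - 3) mod 5. (80 - 3) mod 5 = 2, so x_{80} = x_5 = 2.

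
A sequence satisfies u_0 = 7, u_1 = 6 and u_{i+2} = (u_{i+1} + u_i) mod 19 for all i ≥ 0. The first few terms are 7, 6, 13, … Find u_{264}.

5

Computing terms: u_0 = 7; u_1 = 6; u_2 = 13; u_3 = 0; u_4 = 13; u_5 = 13; u_6 = 7; u_7 = 1; u_8 = 8; u_9 = 9; u_{10} = 17; u_{11} = 7; u_{12} = 5; u_{13} = 12; u_{14} = 17; u_{15} = 10; u_{16} = 8; u_{17} = 18; u_{18} = 7; u_{19} = 6.
The sequence repeats with period 18.
(264 - 0) mod 18 = 12, so u_{264} = u_{12} = 5.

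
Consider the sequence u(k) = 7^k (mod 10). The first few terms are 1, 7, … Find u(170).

Computing terms: u(0) = 1, u(1) = 7, u(2) = 9, u(3) = 3, u(4) = 1.
Since u(4) = u(0) = 1, the sequence is periodic with period 4.
So u(170) = u(0 + ((170-0) mod 4)) = u(2) = 9.

9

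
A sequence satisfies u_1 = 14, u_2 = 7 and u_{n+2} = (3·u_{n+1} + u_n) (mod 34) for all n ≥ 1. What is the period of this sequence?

Listing terms: u_1 = 14, u_2 = 7, u_3 = 1, u_4 = 10, u_5 = 31, u_6 = 1, u_7 = 0, u_8 = 1, u_9 = 3, u_{10} = 10, u_{11} = 33, u_{12} = 7, u_{13} = 20, u_{14} = 33, u_{15} = 17, u_{16} = 16, u_{17} = 31, u_{18} = 7, u_{19} = 18, u_{20} = 27, u_{21} = 31, u_{22} = 18, u_{23} = 17, u_{24} = 1, u_{25} = 20, u_{26} = 27, u_{27} = 33, u_{28} = 24, u_{29} = 3, u_{30} = 33, u_{31} = 0, u_{32} = 33, u_{33} = 31, u_{34} = 24, u_{35} = 1, u_{36} = 27, u_{37} = 14, u_{38} = 1, u_{39} = 17, u_{40} = 18, u_{41} = 3, u_{42} = 27, u_{43} = 16, u_{44} = 7, u_{45} = 3, u_{46} = 16, u_{47} = 17, u_{48} = 33, u_{49} = 14, u_{50} = 7.
Since (u_{49}, u_{50}) = (u_1, u_2) = (14, 7) (two consecutive terms determine the rest), the sequence is periodic with period 48.

48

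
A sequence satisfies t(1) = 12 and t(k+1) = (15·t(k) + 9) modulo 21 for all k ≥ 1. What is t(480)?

18

t(1) = 12,  t(2) = 0,  t(3) = 9,  t(4) = 18,  t(5) = 6,  t(6) = 15,  t(7) = 3,  t(8) = 12.
Since t(8) = t(1) = 12, the sequence is periodic with period 7.
So t(480) = t(1 + ((480-1) mod 7)) = t(4) = 18.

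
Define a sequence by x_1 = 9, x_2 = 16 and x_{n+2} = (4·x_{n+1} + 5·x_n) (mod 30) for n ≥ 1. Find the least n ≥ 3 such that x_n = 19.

Computing terms: x_1 = 9,  x_2 = 16,  x_3 = 19,  x_4 = 6,  x_5 = 29,  x_6 = 26,  x_7 = 9,  x_8 = 16.
The sequence repeats with period 6.
The value 19 first appears (with n ≥ 3) at x_3.

3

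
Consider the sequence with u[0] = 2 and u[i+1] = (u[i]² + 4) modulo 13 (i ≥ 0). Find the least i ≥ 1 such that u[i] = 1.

6

We have u[0] = 2; u[1] = 8; u[2] = 3; u[3] = 0; u[4] = 4; u[5] = 7; u[6] = 1; u[7] = 5; u[8] = 3.
Since u[8] = u[2] = 3, the sequence is eventually periodic: after a pre-period of length 2 it cycles with period 6.
The value 1 first appears (with i ≥ 1) at u[6].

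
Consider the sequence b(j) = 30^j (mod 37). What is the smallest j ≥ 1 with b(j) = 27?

3

Listing terms: b(0) = 1; b(1) = 30; b(2) = 12; b(3) = 27; b(4) = 33; b(5) = 28; b(6) = 26; b(7) = 3; b(8) = 16; b(9) = 36; b(10) = 7; b(11) = 25; b(12) = 10; b(13) = 4; b(14) = 9; b(15) = 11; b(16) = 34; b(17) = 21; b(18) = 1.
Since b(18) = b(0) = 1, the sequence is periodic with period 18.
The value 27 first appears (with j ≥ 1) at b(3).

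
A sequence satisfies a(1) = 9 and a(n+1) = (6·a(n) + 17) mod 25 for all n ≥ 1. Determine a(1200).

7

We have a(1) = 9, a(2) = 21, a(3) = 18, a(4) = 0, a(5) = 17, a(6) = 19, a(7) = 6, a(8) = 3, a(9) = 10, a(10) = 2, a(11) = 4, a(12) = 16, a(13) = 13, a(14) = 20, a(15) = 12, a(16) = 14, a(17) = 1, a(18) = 23, a(19) = 5, a(20) = 22, a(21) = 24, a(22) = 11, a(23) = 8, a(24) = 15, a(25) = 7, a(26) = 9.
Since a(26) = a(1) = 9, the sequence is periodic with period 25.
(1200 - 1) mod 25 = 24, so a(1200) = a(25) = 7.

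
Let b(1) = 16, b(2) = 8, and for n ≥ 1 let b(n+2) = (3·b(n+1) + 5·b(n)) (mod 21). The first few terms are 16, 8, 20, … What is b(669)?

b(1) = 16,  b(2) = 8,  b(3) = 20,  b(4) = 16,  b(5) = 1,  b(6) = 20,  b(7) = 2,  b(8) = 1,  b(9) = 13,  b(10) = 2,  b(11) = 8,  b(12) = 13,  b(13) = 16,  b(14) = 8.
The sequence repeats with period 12.
(669 - 1) mod 12 = 8, so b(669) = b(9) = 13.

13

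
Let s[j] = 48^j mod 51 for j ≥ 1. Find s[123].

27

We have s[1] = 48; s[2] = 9; s[3] = 24; s[4] = 30; s[5] = 12; s[6] = 15; s[7] = 6; s[8] = 33; s[9] = 3; s[10] = 42; s[11] = 27; s[12] = 21; s[13] = 39; s[14] = 36; s[15] = 45; s[16] = 18; s[17] = 48.
The sequence repeats with period 16.
So s[123] = s[1 + ((123-1) mod 16)] = s[11] = 27.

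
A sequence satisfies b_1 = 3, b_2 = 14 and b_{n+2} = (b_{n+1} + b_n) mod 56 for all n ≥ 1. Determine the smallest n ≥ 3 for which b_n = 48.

b_1 = 3,  b_2 = 14,  b_3 = 17,  b_4 = 31,  b_5 = 48,  b_6 = 23,  b_7 = 15,  b_8 = 38,  b_9 = 53,  b_{10} = 35,  b_{11} = 32,  b_{12} = 11,  b_{13} = 43,  b_{14} = 54,  b_{15} = 41,  b_{16} = 39,  b_{17} = 24,  b_{18} = 7,  b_{19} = 31,  b_{20} = 38,  b_{21} = 13,  b_{22} = 51,  b_{23} = 8,  b_{24} = 3,  b_{25} = 11,  b_{26} = 14,  b_{27} = 25,  b_{28} = 39,  b_{29} = 8,  b_{30} = 47,  b_{31} = 55,  b_{32} = 46,  b_{33} = 45,  b_{34} = 35,  b_{35} = 24,  b_{36} = 3,  b_{37} = 27,  b_{38} = 30,  b_{39} = 1,  b_{40} = 31,  b_{41} = 32,  b_{42} = 7,  b_{43} = 39,  b_{44} = 46,  b_{45} = 29,  b_{46} = 19,  b_{47} = 48,  b_{48} = 11,  b_{49} = 3,  b_{50} = 14.
Since (b_{49}, b_{50}) = (b_1, b_2) = (3, 14) (two consecutive terms determine the rest), the sequence is periodic with period 48.
The value 48 first appears (with n ≥ 3) at b_5.

5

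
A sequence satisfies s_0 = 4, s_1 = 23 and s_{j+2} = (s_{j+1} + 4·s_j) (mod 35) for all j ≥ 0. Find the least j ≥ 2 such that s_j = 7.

4

s_0 = 4,  s_1 = 23,  s_2 = 4,  s_3 = 26,  s_4 = 7,  s_5 = 6,  s_6 = 34,  s_7 = 23,  s_8 = 19,  s_9 = 6,  s_{10} = 12,  s_{11} = 1,  s_{12} = 14,  s_{13} = 18,  s_{14} = 4,  s_{15} = 6,  s_{16} = 22,  s_{17} = 11,  s_{18} = 29,  s_{19} = 3,  s_{20} = 14,  s_{21} = 26,  s_{22} = 12,  s_{23} = 11,  s_{24} = 24,  s_{25} = 33,  s_{26} = 24,  s_{27} = 16,  s_{28} = 7,  s_{29} = 1,  s_{30} = 29,  s_{31} = 33,  s_{32} = 9,  s_{33} = 1,  s_{34} = 2,  s_{35} = 6,  s_{36} = 14,  s_{37} = 3,  s_{38} = 24,  s_{39} = 1,  s_{40} = 27,  s_{41} = 31,  s_{42} = 34,  s_{43} = 18,  s_{44} = 14,  s_{45} = 16,  s_{46} = 2,  s_{47} = 31,  s_{48} = 4,  s_{49} = 23.
The sequence repeats with period 48.
The value 7 first appears (with j ≥ 2) at s_4.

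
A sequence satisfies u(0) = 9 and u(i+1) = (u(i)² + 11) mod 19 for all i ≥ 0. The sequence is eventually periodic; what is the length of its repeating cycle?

We have u(0) = 9, u(1) = 16, u(2) = 1, u(3) = 12, u(4) = 3, u(5) = 1.
Since u(5) = u(2) = 1, the sequence is eventually periodic: after a pre-period of length 2 it cycles with period 3.

3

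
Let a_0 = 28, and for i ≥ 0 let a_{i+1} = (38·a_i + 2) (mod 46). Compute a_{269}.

26

a_0 = 28; a_1 = 8; a_2 = 30; a_3 = 38; a_4 = 20; a_5 = 26; a_6 = 24; a_7 = 40; a_8 = 4; a_9 = 16; a_{10} = 12; a_{11} = 44; a_{12} = 18; a_{13} = 42; a_{14} = 34; a_{15} = 6; a_{16} = 0; a_{17} = 2; a_{18} = 32; a_{19} = 22; a_{20} = 10; a_{21} = 14; a_{22} = 28.
The sequence repeats with period 22.
(269 - 0) mod 22 = 5, so a_{269} = a_5 = 26.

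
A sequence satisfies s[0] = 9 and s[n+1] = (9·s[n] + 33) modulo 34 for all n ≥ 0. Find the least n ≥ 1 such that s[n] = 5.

2

s[0] = 9; s[1] = 12; s[2] = 5; s[3] = 10; s[4] = 21; s[5] = 18; s[6] = 25; s[7] = 20; s[8] = 9.
The sequence repeats with period 8.
The value 5 first appears (with n ≥ 1) at s[2].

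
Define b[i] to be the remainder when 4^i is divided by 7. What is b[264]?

1

b[1] = 4,  b[2] = 2,  b[3] = 1,  b[4] = 4.
The sequence repeats with period 3.
So b[264] = b[1 + ((264-1) mod 3)] = b[3] = 1.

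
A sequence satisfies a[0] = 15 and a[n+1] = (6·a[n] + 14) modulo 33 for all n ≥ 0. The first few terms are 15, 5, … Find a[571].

We have a[0] = 15,  a[1] = 5,  a[2] = 11,  a[3] = 14,  a[4] = 32,  a[5] = 8,  a[6] = 29,  a[7] = 23,  a[8] = 20,  a[9] = 2,  a[10] = 26,  a[11] = 5.
Since a[11] = a[1] = 5, the sequence is eventually periodic: after a pre-period of length 1 it cycles with period 10.
For n ≥ 1, a[n] depends only on (n - 1) mod 10. (571 - 1) mod 10 = 0, so a[571] = a[1] = 5.

5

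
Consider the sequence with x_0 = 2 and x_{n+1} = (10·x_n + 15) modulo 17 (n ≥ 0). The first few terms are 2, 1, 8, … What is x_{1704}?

We have x_0 = 2, x_1 = 1, x_2 = 8, x_3 = 10, x_4 = 13, x_5 = 9, x_6 = 3, x_7 = 11, x_8 = 6, x_9 = 7, x_{10} = 0, x_{11} = 15, x_{12} = 12, x_{13} = 16, x_{14} = 5, x_{15} = 14, x_{16} = 2.
Since x_{16} = x_0 = 2, the sequence is periodic with period 16.
So x_{1704} = x_{0 + ((1704-0) mod 16)} = x_8 = 6.

6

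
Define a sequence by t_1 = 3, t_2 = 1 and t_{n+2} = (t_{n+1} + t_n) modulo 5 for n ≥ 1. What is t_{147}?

We have t_1 = 3, t_2 = 1, t_3 = 4, t_4 = 0, t_5 = 4, t_6 = 4, t_7 = 3, t_8 = 2, t_9 = 0, t_{10} = 2, t_{11} = 2, t_{12} = 4, t_{13} = 1, t_{14} = 0, t_{15} = 1, t_{16} = 1, t_{17} = 2, t_{18} = 3, t_{19} = 0, t_{20} = 3, t_{21} = 3, t_{22} = 1.
The sequence repeats with period 20.
So t_{147} = t_{1 + ((147-1) mod 20)} = t_7 = 3.

3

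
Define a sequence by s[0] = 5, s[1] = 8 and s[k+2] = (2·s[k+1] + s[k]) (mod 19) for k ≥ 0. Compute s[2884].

7

We have s[0] = 5, s[1] = 8, s[2] = 2, s[3] = 12, s[4] = 7, s[5] = 7, s[6] = 2, s[7] = 11, s[8] = 5, s[9] = 2, s[10] = 9, s[11] = 1, s[12] = 11, s[13] = 4, s[14] = 0, s[15] = 4, s[16] = 8, s[17] = 1, s[18] = 10, s[19] = 2, s[20] = 14, s[21] = 11, s[22] = 17, s[23] = 7, s[24] = 12, s[25] = 12, s[26] = 17, s[27] = 8, s[28] = 14, s[29] = 17, s[30] = 10, s[31] = 18, s[32] = 8, s[33] = 15, s[34] = 0, s[35] = 15, s[36] = 11, s[37] = 18, s[38] = 9, s[39] = 17, s[40] = 5, s[41] = 8.
Since (s[40], s[41]) = (s[0], s[1]) = (5, 8) (two consecutive terms determine the rest), the sequence is periodic with period 40.
(2884 - 0) mod 40 = 4, so s[2884] = s[4] = 7.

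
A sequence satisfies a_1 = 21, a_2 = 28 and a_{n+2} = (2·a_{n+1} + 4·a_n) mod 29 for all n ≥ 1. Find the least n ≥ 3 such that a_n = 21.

We have a_1 = 21,  a_2 = 28,  a_3 = 24,  a_4 = 15,  a_5 = 10,  a_6 = 22,  a_7 = 26,  a_8 = 24,  a_9 = 7,  a_{10} = 23,  a_{11} = 16,  a_{12} = 8,  a_{13} = 22,  a_{14} = 18,  a_{15} = 8,  a_{16} = 1,  a_{17} = 5,  a_{18} = 14,  a_{19} = 19,  a_{20} = 7,  a_{21} = 3,  a_{22} = 5,  a_{23} = 22,  a_{24} = 6,  a_{25} = 13,  a_{26} = 21,  a_{27} = 7,  a_{28} = 11,  a_{29} = 21,  a_{30} = 28.
Since (a_{29}, a_{30}) = (a_1, a_2) = (21, 28) (two consecutive terms determine the rest), the sequence is periodic with period 28.
The value 21 first appears (with n ≥ 3) at a_{26}.

26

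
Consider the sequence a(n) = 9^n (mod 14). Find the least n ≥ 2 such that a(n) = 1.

3

Listing terms: a(1) = 9; a(2) = 11; a(3) = 1; a(4) = 9.
The sequence repeats with period 3.
The value 1 first appears (with n ≥ 2) at a(3).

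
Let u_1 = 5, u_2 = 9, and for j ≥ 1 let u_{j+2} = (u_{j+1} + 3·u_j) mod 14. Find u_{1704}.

Computing terms: u_1 = 5; u_2 = 9; u_3 = 10; u_4 = 9; u_5 = 11; u_6 = 10; u_7 = 1; u_8 = 3; u_9 = 6; u_{10} = 1; u_{11} = 5; u_{12} = 8; u_{13} = 9; u_{14} = 5; u_{15} = 4; u_{16} = 5; u_{17} = 3; u_{18} = 4; u_{19} = 13; u_{20} = 11; u_{21} = 8; u_{22} = 13; u_{23} = 9; u_{24} = 6; u_{25} = 5; u_{26} = 9.
Since (u_{25}, u_{26}) = (u_1, u_2) = (5, 9) (two consecutive terms determine the rest), the sequence is periodic with period 24.
So u_{1704} = u_{1 + ((1704-1) mod 24)} = u_{24} = 6.

6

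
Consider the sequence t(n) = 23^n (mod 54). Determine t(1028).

t(0) = 1,  t(1) = 23,  t(2) = 43,  t(3) = 17,  t(4) = 13,  t(5) = 29,  t(6) = 19,  t(7) = 5,  t(8) = 7,  t(9) = 53,  t(10) = 31,  t(11) = 11,  t(12) = 37,  t(13) = 41,  t(14) = 25,  t(15) = 35,  t(16) = 49,  t(17) = 47,  t(18) = 1.
Since t(18) = t(0) = 1, the sequence is periodic with period 18.
(1028 - 0) mod 18 = 2, so t(1028) = t(2) = 43.

43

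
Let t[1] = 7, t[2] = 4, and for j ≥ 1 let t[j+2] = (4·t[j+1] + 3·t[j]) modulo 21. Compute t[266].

10

We have t[1] = 7,  t[2] = 4,  t[3] = 16,  t[4] = 13,  t[5] = 16,  t[6] = 19,  t[7] = 19,  t[8] = 7,  t[9] = 1,  t[10] = 4,  t[11] = 19,  t[12] = 4,  t[13] = 10,  t[14] = 10,  t[15] = 7,  t[16] = 16,  t[17] = 1,  t[18] = 10,  t[19] = 1,  t[20] = 13,  t[21] = 13,  t[22] = 7,  t[23] = 4.
Since (t[22], t[23]) = (t[1], t[2]) = (7, 4) (two consecutive terms determine the rest), the sequence is periodic with period 21.
(266 - 1) mod 21 = 13, so t[266] = t[14] = 10.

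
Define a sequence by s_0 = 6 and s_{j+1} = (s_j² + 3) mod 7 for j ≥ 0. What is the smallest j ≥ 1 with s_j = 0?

3

s_0 = 6,  s_1 = 4,  s_2 = 5,  s_3 = 0,  s_4 = 3,  s_5 = 5.
Since s_5 = s_2 = 5, the sequence is eventually periodic: after a pre-period of length 2 it cycles with period 3.
The value 0 first appears (with j ≥ 1) at s_3.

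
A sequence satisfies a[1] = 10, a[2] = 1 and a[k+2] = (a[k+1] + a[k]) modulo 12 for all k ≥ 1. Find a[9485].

11

We have a[1] = 10; a[2] = 1; a[3] = 11; a[4] = 0; a[5] = 11; a[6] = 11; a[7] = 10; a[8] = 9; a[9] = 7; a[10] = 4; a[11] = 11; a[12] = 3; a[13] = 2; a[14] = 5; a[15] = 7; a[16] = 0; a[17] = 7; a[18] = 7; a[19] = 2; a[20] = 9; a[21] = 11; a[22] = 8; a[23] = 7; a[24] = 3; a[25] = 10; a[26] = 1.
The sequence repeats with period 24.
(9485 - 1) mod 24 = 4, so a[9485] = a[5] = 11.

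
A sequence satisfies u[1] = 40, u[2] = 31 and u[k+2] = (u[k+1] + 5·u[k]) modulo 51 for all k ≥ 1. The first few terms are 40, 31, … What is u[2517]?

45

u[1] = 40, u[2] = 31, u[3] = 27, u[4] = 29, u[5] = 11, u[6] = 3, u[7] = 7, u[8] = 22, u[9] = 6, u[10] = 14, u[11] = 44, u[12] = 12, u[13] = 28, u[14] = 37, u[15] = 24, u[16] = 5, u[17] = 23, u[18] = 48, u[19] = 10, u[20] = 46, u[21] = 45, u[22] = 20, u[23] = 41, u[24] = 39, u[25] = 40, u[26] = 31.
Since (u[25], u[26]) = (u[1], u[2]) = (40, 31) (two consecutive terms determine the rest), the sequence is periodic with period 24.
So u[2517] = u[1 + ((2517-1) mod 24)] = u[21] = 45.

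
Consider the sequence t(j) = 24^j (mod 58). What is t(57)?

Listing terms: t(1) = 24, t(2) = 54, t(3) = 20, t(4) = 16, t(5) = 36, t(6) = 52, t(7) = 30, t(8) = 24.
The sequence repeats with period 7.
(57 - 1) mod 7 = 0, so t(57) = t(1) = 24.

24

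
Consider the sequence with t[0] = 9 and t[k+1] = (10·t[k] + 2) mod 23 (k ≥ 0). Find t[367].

5

t[0] = 9,  t[1] = 0,  t[2] = 2,  t[3] = 22,  t[4] = 15,  t[5] = 14,  t[6] = 4,  t[7] = 19,  t[8] = 8,  t[9] = 13,  t[10] = 17,  t[11] = 11,  t[12] = 20,  t[13] = 18,  t[14] = 21,  t[15] = 5,  t[16] = 6,  t[17] = 16,  t[18] = 1,  t[19] = 12,  t[20] = 7,  t[21] = 3,  t[22] = 9.
Since t[22] = t[0] = 9, the sequence is periodic with period 22.
(367 - 0) mod 22 = 15, so t[367] = t[15] = 5.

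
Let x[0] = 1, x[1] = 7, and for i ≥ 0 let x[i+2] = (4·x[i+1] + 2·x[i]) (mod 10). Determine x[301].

2

Computing terms: x[0] = 1,  x[1] = 7,  x[2] = 0,  x[3] = 4,  x[4] = 6,  x[5] = 2,  x[6] = 0,  x[7] = 4.
Since (x[6], x[7]) = (x[2], x[3]) = (0, 4) (two consecutive terms determine the rest), the sequence is eventually periodic: after a pre-period of length 2 it cycles with period 4.
For i ≥ 2, x[i] depends only on (i - 2) mod 4. (301 - 2) mod 4 = 3, so x[301] = x[5] = 2.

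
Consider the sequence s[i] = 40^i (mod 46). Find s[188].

6

Listing terms: s[1] = 40; s[2] = 36; s[3] = 14; s[4] = 8; s[5] = 44; s[6] = 12; s[7] = 20; s[8] = 18; s[9] = 30; s[10] = 4; s[11] = 22; s[12] = 6; s[13] = 10; s[14] = 32; s[15] = 38; s[16] = 2; s[17] = 34; s[18] = 26; s[19] = 28; s[20] = 16; s[21] = 42; s[22] = 24; s[23] = 40.
The sequence repeats with period 22.
So s[188] = s[1 + ((188-1) mod 22)] = s[12] = 6.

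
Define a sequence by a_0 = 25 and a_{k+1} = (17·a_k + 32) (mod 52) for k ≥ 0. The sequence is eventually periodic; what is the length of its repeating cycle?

Listing terms: a_0 = 25; a_1 = 41; a_2 = 1; a_3 = 49; a_4 = 33; a_5 = 21; a_6 = 25.
The sequence repeats with period 6.

6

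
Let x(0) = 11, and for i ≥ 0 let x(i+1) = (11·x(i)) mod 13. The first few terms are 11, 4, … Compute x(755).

1

x(0) = 11, x(1) = 4, x(2) = 5, x(3) = 3, x(4) = 7, x(5) = 12, x(6) = 2, x(7) = 9, x(8) = 8, x(9) = 10, x(10) = 6, x(11) = 1, x(12) = 11.
Since x(12) = x(0) = 11, the sequence is periodic with period 12.
(755 - 0) mod 12 = 11, so x(755) = x(11) = 1.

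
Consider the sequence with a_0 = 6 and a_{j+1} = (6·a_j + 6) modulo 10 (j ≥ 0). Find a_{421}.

2

Listing terms: a_0 = 6; a_1 = 2; a_2 = 8; a_3 = 4; a_4 = 0; a_5 = 6.
Since a_5 = a_0 = 6, the sequence is periodic with period 5.
(421 - 0) mod 5 = 1, so a_{421} = a_1 = 2.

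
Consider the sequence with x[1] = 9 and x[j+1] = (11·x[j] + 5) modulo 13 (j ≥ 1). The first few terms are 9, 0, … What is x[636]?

11

x[1] = 9, x[2] = 0, x[3] = 5, x[4] = 8, x[5] = 2, x[6] = 1, x[7] = 3, x[8] = 12, x[9] = 7, x[10] = 4, x[11] = 10, x[12] = 11, x[13] = 9.
Since x[13] = x[1] = 9, the sequence is periodic with period 12.
So x[636] = x[1 + ((636-1) mod 12)] = x[12] = 11.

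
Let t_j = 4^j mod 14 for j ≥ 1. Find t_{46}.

4

t_1 = 4; t_2 = 2; t_3 = 8; t_4 = 4.
Since t_4 = t_1 = 4, the sequence is periodic with period 3.
So t_{46} = t_{1 + ((46-1) mod 3)} = t_1 = 4.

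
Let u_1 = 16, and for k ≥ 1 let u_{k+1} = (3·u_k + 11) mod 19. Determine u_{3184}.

15

We have u_1 = 16; u_2 = 2; u_3 = 17; u_4 = 5; u_5 = 7; u_6 = 13; u_7 = 12; u_8 = 9; u_9 = 0; u_{10} = 11; u_{11} = 6; u_{12} = 10; u_{13} = 3; u_{14} = 1; u_{15} = 14; u_{16} = 15; u_{17} = 18; u_{18} = 8; u_{19} = 16.
Since u_{19} = u_1 = 16, the sequence is periodic with period 18.
So u_{3184} = u_{1 + ((3184-1) mod 18)} = u_{16} = 15.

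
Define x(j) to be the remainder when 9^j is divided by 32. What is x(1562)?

We have x(0) = 1, x(1) = 9, x(2) = 17, x(3) = 25, x(4) = 1.
The sequence repeats with period 4.
So x(1562) = x(0 + ((1562-0) mod 4)) = x(2) = 17.

17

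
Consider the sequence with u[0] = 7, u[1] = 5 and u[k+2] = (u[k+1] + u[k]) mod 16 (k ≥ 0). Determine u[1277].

Computing terms: u[0] = 7, u[1] = 5, u[2] = 12, u[3] = 1, u[4] = 13, u[5] = 14, u[6] = 11, u[7] = 9, u[8] = 4, u[9] = 13, u[10] = 1, u[11] = 14, u[12] = 15, u[13] = 13, u[14] = 12, u[15] = 9, u[16] = 5, u[17] = 14, u[18] = 3, u[19] = 1, u[20] = 4, u[21] = 5, u[22] = 9, u[23] = 14, u[24] = 7, u[25] = 5.
Since (u[24], u[25]) = (u[0], u[1]) = (7, 5) (two consecutive terms determine the rest), the sequence is periodic with period 24.
So u[1277] = u[0 + ((1277-0) mod 24)] = u[5] = 14.

14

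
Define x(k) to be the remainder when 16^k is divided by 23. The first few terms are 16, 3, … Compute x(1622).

6

Listing terms: x(1) = 16, x(2) = 3, x(3) = 2, x(4) = 9, x(5) = 6, x(6) = 4, x(7) = 18, x(8) = 12, x(9) = 8, x(10) = 13, x(11) = 1, x(12) = 16.
Since x(12) = x(1) = 16, the sequence is periodic with period 11.
(1622 - 1) mod 11 = 4, so x(1622) = x(5) = 6.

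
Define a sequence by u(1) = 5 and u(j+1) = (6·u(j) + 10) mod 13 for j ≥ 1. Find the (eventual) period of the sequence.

Computing terms: u(1) = 5,  u(2) = 1,  u(3) = 3,  u(4) = 2,  u(5) = 9,  u(6) = 12,  u(7) = 4,  u(8) = 8,  u(9) = 6,  u(10) = 7,  u(11) = 0,  u(12) = 10,  u(13) = 5.
The sequence repeats with period 12.

12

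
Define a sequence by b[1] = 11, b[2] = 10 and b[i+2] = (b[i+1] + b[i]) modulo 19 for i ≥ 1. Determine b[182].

b[1] = 11, b[2] = 10, b[3] = 2, b[4] = 12, b[5] = 14, b[6] = 7, b[7] = 2, b[8] = 9, b[9] = 11, b[10] = 1, b[11] = 12, b[12] = 13, b[13] = 6, b[14] = 0, b[15] = 6, b[16] = 6, b[17] = 12, b[18] = 18, b[19] = 11, b[20] = 10.
The sequence repeats with period 18.
So b[182] = b[1 + ((182-1) mod 18)] = b[2] = 10.

10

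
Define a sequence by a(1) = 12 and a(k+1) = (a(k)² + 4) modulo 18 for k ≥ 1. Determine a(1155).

Computing terms: a(1) = 12, a(2) = 4, a(3) = 2, a(4) = 8, a(5) = 14, a(6) = 2.
Since a(6) = a(3) = 2, the sequence is eventually periodic: after a pre-period of length 2 it cycles with period 3.
For k ≥ 3, a(k) depends only on (k - 3) mod 3. (1155 - 3) mod 3 = 0, so a(1155) = a(3) = 2.

2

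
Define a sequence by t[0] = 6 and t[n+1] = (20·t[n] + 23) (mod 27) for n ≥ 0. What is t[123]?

Listing terms: t[0] = 6,  t[1] = 8,  t[2] = 21,  t[3] = 11,  t[4] = 0,  t[5] = 23,  t[6] = 24,  t[7] = 17,  t[8] = 12,  t[9] = 20,  t[10] = 18,  t[11] = 5,  t[12] = 15,  t[13] = 26,  t[14] = 3,  t[15] = 2,  t[16] = 9,  t[17] = 14,  t[18] = 6.
The sequence repeats with period 18.
(123 - 0) mod 18 = 15, so t[123] = t[15] = 2.

2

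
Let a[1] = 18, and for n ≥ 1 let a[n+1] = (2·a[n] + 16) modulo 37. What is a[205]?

We have a[1] = 18, a[2] = 15, a[3] = 9, a[4] = 34, a[5] = 10, a[6] = 36, a[7] = 14, a[8] = 7, a[9] = 30, a[10] = 2, a[11] = 20, a[12] = 19, a[13] = 17, a[14] = 13, a[15] = 5, a[16] = 26, a[17] = 31, a[18] = 4, a[19] = 24, a[20] = 27, a[21] = 33, a[22] = 8, a[23] = 32, a[24] = 6, a[25] = 28, a[26] = 35, a[27] = 12, a[28] = 3, a[29] = 22, a[30] = 23, a[31] = 25, a[32] = 29, a[33] = 0, a[34] = 16, a[35] = 11, a[36] = 1, a[37] = 18.
The sequence repeats with period 36.
(205 - 1) mod 36 = 24, so a[205] = a[25] = 28.

28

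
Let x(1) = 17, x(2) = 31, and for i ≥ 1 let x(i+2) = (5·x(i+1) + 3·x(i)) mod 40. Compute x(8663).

x(1) = 17, x(2) = 31, x(3) = 6, x(4) = 3, x(5) = 33, x(6) = 14, x(7) = 9, x(8) = 7, x(9) = 22, x(10) = 11, x(11) = 1, x(12) = 38, x(13) = 33, x(14) = 39, x(15) = 14, x(16) = 27, x(17) = 17, x(18) = 6, x(19) = 1, x(20) = 23, x(21) = 38, x(22) = 19, x(23) = 9, x(24) = 22, x(25) = 17, x(26) = 31.
Since (x(25), x(26)) = (x(1), x(2)) = (17, 31) (two consecutive terms determine the rest), the sequence is periodic with period 24.
(8663 - 1) mod 24 = 22, so x(8663) = x(23) = 9.

9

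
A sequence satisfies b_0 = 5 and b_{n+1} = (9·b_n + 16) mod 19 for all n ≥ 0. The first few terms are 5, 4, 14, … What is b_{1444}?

Listing terms: b_0 = 5, b_1 = 4, b_2 = 14, b_3 = 9, b_4 = 2, b_5 = 15, b_6 = 18, b_7 = 7, b_8 = 3, b_9 = 5.
The sequence repeats with period 9.
So b_{1444} = b_{0 + ((1444-0) mod 9)} = b_4 = 2.

2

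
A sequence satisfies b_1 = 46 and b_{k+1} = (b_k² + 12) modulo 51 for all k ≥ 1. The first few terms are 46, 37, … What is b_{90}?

4

b_1 = 46,  b_2 = 37,  b_3 = 4,  b_4 = 28,  b_5 = 31,  b_6 = 4.
Since b_6 = b_3 = 4, the sequence is eventually periodic: after a pre-period of length 2 it cycles with period 3.
For k ≥ 3, b_k depends only on (k - 3) mod 3. (90 - 3) mod 3 = 0, so b_{90} = b_3 = 4.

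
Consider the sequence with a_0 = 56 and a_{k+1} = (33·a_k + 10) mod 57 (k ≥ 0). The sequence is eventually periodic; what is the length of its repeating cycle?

18

We have a_0 = 56, a_1 = 34, a_2 = 49, a_3 = 31, a_4 = 7, a_5 = 13, a_6 = 40, a_7 = 19, a_8 = 10, a_9 = 55, a_{10} = 1, a_{11} = 43, a_{12} = 4, a_{13} = 28, a_{14} = 22, a_{15} = 52, a_{16} = 16, a_{17} = 25, a_{18} = 37, a_{19} = 34.
Since a_{19} = a_1 = 34, the sequence is eventually periodic: after a pre-period of length 1 it cycles with period 18.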